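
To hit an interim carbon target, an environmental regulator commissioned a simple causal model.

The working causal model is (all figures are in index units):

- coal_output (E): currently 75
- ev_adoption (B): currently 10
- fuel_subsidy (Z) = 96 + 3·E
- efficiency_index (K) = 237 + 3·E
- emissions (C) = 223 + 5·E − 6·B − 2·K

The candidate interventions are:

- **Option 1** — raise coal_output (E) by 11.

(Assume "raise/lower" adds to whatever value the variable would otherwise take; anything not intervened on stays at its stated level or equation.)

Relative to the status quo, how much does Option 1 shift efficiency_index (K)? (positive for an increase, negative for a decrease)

Baseline:
  E = 75
  K = 237 + 3·75 = 462
Option 1 (E + 11):
  E = 75 + 11 = 86
  K = 237 + 3·86 = 495
Change in K: 495 − 462 = 33

33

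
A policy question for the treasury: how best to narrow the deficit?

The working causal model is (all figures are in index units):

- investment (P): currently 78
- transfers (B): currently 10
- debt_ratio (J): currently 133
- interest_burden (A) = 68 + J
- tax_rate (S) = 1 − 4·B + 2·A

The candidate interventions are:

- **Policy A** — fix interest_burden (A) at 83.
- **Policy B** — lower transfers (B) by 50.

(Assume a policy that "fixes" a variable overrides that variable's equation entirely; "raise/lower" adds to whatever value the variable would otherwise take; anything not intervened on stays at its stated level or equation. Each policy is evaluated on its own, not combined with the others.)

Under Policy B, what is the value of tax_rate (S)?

563

Policy B (B − 50):
  B = 10 − 50 = -40
  J = 133
  A = 68 + 133 = 201
  S = 1 − 4·(-40) + 2·201 = 563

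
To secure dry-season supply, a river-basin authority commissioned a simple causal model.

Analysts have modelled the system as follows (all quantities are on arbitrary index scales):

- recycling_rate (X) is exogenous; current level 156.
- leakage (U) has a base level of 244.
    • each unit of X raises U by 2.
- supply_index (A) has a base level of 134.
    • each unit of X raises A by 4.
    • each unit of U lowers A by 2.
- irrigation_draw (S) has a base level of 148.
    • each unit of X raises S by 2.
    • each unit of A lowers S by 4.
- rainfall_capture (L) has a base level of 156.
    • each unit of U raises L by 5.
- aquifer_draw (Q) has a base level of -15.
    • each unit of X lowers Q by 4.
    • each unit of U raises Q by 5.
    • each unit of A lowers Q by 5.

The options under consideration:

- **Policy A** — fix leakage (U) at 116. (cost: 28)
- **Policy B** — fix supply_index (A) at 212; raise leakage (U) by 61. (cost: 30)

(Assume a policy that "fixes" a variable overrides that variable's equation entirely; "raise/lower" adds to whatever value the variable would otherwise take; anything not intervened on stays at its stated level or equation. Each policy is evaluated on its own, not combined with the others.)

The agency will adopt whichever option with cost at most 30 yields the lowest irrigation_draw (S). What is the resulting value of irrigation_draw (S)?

Policy A (U := 116):
  X = 156
  U = 116
  A = 134 + 4·156 − 2·116 = 526
  S = 148 + 2·156 − 4·526 = -1644
Policy B (A := 212, U + 61):
  X = 156
  U = 244 + 2·156 (+61 from intervention) = 617
  A = 212
  S = 148 + 2·156 − 4·212 = -388
Comparing — Policy A: S=-1644, Policy B: S=-388. Lowest is -1644 (Policy A).

-1644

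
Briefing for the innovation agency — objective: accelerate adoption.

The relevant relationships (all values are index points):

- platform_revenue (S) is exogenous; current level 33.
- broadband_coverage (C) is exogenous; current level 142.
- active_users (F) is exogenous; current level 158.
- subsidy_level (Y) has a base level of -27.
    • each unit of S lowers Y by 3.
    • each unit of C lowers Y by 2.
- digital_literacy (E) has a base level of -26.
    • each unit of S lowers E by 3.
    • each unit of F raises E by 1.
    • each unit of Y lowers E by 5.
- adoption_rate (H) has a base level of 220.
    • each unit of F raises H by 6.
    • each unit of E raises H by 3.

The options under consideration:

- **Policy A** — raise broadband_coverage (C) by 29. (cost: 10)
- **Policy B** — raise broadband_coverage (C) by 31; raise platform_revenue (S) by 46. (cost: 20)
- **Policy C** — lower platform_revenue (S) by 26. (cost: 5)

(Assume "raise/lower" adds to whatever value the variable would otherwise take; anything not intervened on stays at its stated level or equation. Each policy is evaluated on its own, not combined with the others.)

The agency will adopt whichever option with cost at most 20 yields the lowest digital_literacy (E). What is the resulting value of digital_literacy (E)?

Policy A (C + 29):
  S = 33
  C = 142 + 29 = 171
  F = 158
  Y = -27 − 3·33 − 2·171 = -468
  E = -26 − 3·33 + 158 − 5·(-468) = 2373
Policy B (C + 31, S + 46):
  S = 33 + 46 = 79
  C = 142 + 31 = 173
  F = 158
  Y = -27 − 3·79 − 2·173 = -610
  E = -26 − 3·79 + 158 − 5·(-610) = 2945
Policy C (S − 26):
  S = 33 − 26 = 7
  C = 142
  F = 158
  Y = -27 − 3·7 − 2·142 = -332
  E = -26 − 3·7 + 158 − 5·(-332) = 1771
Comparing — Policy A: E=2373, Policy B: E=2945, Policy C: E=1771. Lowest is 1771 (Policy C).

1771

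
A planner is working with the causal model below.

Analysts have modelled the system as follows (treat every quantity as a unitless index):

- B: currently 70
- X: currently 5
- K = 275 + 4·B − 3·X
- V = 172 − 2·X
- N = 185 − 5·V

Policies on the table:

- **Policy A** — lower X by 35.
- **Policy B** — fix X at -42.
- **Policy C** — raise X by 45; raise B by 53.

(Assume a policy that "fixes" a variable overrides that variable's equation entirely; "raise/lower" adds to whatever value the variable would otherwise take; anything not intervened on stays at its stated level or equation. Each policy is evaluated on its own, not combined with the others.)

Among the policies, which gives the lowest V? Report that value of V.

72

Policy A (X − 35):
  X = 5 − 35 = -30
  V = 172 − 2·(-30) = 232
Policy B (X := -42):
  X = -42
  V = 172 − 2·(-42) = 256
Policy C (X + 45, B + 53):
  X = 5 + 45 = 50
  V = 172 − 2·50 = 72
Comparing — Policy A: V=232, Policy B: V=256, Policy C: V=72. Lowest is 72 (Policy C).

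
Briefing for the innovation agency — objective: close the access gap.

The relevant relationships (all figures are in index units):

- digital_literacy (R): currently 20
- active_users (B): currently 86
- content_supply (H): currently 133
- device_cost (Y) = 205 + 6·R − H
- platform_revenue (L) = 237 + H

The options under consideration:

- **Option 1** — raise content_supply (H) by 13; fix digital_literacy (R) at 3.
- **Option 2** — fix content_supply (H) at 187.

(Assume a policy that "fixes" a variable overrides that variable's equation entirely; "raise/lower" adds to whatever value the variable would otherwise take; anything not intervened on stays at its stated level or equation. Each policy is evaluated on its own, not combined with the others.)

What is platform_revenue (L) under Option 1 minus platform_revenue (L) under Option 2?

Option 1 (H + 13, R := 3):
  H = 133 + 13 = 146
  L = 237 + 146 = 383
Option 2 (H := 187):
  H = 187
  L = 237 + 187 = 424
L: 383 − 424 = -41

-41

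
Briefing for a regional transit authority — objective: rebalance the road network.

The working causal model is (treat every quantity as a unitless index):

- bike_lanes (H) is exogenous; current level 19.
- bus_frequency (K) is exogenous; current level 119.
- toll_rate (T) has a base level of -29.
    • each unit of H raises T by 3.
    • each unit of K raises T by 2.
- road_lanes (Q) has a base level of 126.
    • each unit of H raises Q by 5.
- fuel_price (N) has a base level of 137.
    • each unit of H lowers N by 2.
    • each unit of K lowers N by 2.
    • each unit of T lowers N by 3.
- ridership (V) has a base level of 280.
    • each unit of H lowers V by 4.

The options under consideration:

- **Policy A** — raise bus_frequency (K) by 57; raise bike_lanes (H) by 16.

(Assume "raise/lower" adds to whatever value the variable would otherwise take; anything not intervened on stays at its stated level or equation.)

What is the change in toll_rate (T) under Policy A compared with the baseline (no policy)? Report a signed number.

Baseline:
  H = 19
  K = 119
  T = -29 + 3·19 + 2·119 = 266
Policy A (K + 57, H + 16):
  H = 19 + 16 = 35
  K = 119 + 57 = 176
  T = -29 + 3·35 + 2·176 = 428
Change in T: 428 − 266 = 162

162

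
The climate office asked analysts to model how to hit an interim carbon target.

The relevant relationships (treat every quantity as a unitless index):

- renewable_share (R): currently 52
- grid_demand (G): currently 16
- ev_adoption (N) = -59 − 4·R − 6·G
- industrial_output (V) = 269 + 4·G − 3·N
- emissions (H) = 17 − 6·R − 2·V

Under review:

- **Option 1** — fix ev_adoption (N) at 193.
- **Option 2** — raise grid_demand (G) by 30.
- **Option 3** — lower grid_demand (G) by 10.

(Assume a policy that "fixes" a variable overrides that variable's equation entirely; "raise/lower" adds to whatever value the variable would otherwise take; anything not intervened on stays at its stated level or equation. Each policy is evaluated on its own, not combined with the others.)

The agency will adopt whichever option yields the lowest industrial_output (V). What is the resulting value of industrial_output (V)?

-246

Option 1 (N := 193):
  R = 52
  G = 16
  N = 193
  V = 269 + 4·16 − 3·193 = -246
Option 2 (G + 30):
  R = 52
  G = 16 + 30 = 46
  N = -59 − 4·52 − 6·46 = -543
  V = 269 + 4·46 − 3·(-543) = 2082
Option 3 (G − 10):
  R = 52
  G = 16 − 10 = 6
  N = -59 − 4·52 − 6·6 = -303
  V = 269 + 4·6 − 3·(-303) = 1202
Comparing — Option 1: V=-246, Option 2: V=2082, Option 3: V=1202. Lowest is -246 (Option 1).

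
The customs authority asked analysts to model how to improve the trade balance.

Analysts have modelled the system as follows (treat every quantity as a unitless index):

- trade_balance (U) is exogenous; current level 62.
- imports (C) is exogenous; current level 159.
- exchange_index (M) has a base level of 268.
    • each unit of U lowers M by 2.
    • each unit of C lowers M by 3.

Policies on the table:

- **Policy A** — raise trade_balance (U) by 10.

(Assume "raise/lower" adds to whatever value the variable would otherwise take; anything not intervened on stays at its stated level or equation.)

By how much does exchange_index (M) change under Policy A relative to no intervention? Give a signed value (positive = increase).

-20

Baseline:
  U = 62
  C = 159
  M = 268 − 2·62 − 3·159 = -333
Policy A (U + 10):
  U = 62 + 10 = 72
  C = 159
  M = 268 − 2·72 − 3·159 = -353
Change in M: -353 − (-333) = -20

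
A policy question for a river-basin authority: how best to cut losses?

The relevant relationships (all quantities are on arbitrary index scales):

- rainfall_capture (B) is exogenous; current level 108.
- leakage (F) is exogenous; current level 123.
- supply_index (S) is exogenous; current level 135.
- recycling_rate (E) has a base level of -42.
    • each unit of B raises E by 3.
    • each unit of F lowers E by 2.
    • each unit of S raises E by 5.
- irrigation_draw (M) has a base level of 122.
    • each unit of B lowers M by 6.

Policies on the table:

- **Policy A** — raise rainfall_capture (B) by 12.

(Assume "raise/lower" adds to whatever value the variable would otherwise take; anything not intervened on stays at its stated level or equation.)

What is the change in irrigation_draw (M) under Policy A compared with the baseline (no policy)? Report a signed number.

Baseline:
  B = 108
  M = 122 − 6·108 = -526
Policy A (B + 12):
  B = 108 + 12 = 120
  M = 122 − 6·120 = -598
Change in M: -598 − (-526) = -72

-72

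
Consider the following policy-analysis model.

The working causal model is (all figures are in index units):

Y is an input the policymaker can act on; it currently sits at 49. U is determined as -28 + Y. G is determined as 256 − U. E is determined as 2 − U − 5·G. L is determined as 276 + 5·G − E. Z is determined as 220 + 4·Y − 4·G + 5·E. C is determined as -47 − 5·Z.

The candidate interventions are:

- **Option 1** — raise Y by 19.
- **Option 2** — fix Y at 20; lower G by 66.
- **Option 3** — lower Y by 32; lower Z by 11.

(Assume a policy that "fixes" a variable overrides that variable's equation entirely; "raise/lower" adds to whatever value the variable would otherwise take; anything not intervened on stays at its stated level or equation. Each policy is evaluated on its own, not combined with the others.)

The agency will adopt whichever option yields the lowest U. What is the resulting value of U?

-11

Option 1 (Y + 19):
  Y = 49 + 19 = 68
  U = -28 + 68 = 40
Option 2 (Y := 20, G − 66):
  Y = 20
  U = -28 + 20 = -8
Option 3 (Y − 32, Z − 11):
  Y = 49 − 32 = 17
  U = -28 + 17 = -11
Comparing — Option 1: U=40, Option 2: U=-8, Option 3: U=-11. Lowest is -11 (Option 3).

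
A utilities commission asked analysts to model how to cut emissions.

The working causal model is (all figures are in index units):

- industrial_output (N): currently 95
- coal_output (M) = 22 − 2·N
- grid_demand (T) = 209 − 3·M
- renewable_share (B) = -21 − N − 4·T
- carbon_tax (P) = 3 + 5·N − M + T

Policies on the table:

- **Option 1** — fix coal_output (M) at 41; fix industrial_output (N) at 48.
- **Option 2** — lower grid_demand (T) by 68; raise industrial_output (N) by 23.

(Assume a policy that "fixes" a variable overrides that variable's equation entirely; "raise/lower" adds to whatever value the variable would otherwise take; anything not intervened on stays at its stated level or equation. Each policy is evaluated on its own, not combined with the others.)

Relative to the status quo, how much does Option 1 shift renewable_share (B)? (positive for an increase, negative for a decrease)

Baseline:
  N = 95
  M = 22 − 2·95 = -168
  T = 209 − 3·(-168) = 713
  B = -21 − 95 − 4·713 = -2968
Option 1 (M := 41, N := 48):
  N = 48
  M = 41
  T = 209 − 3·41 = 86
  B = -21 − 48 − 4·86 = -413
Change in B: -413 − (-2968) = 2555

2555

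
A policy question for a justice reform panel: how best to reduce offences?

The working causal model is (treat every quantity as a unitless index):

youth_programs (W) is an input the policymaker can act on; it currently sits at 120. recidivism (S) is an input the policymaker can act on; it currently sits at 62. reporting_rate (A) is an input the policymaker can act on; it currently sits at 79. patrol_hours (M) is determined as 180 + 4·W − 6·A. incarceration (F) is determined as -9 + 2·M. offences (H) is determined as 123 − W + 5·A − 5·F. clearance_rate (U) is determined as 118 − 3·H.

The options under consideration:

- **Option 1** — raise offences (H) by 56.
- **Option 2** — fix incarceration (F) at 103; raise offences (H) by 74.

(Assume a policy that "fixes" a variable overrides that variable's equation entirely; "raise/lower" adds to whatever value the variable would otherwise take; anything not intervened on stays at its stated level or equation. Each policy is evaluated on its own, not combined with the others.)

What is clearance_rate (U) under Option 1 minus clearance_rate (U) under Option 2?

Option 1 (H + 56):
  W = 120
  A = 79
  M = 180 + 4·120 − 6·79 = 186
  F = -9 + 2·186 = 363
  H = 123 − 120 + 5·79 − 5·363 (+56 from intervention) = -1361
  U = 118 − 3·(-1361) = 4201
Option 2 (F := 103, H + 74):
  W = 120
  A = 79
  M = 180 + 4·120 − 6·79 = 186
  F = 103
  H = 123 − 120 + 5·79 − 5·103 (+74 from intervention) = -43
  U = 118 − 3·(-43) = 247
U: 4201 − 247 = 3954

3954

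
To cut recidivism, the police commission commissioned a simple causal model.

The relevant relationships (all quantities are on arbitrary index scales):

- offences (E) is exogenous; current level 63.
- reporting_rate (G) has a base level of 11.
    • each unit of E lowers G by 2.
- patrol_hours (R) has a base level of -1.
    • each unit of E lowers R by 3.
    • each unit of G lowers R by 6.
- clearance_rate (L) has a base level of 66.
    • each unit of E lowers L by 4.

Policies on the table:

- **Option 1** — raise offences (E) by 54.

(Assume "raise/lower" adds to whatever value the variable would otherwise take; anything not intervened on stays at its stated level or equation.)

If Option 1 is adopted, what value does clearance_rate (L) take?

-402

Option 1 (E + 54):
  E = 63 + 54 = 117
  L = 66 − 4·117 = -402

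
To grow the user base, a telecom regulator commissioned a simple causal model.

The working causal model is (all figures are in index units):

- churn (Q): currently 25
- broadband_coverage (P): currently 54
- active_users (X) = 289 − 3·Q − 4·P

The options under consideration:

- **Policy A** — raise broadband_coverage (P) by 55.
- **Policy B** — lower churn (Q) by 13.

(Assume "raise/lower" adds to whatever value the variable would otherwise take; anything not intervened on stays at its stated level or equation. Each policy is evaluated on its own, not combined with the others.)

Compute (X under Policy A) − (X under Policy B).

Policy A (P + 55):
  Q = 25
  P = 54 + 55 = 109
  X = 289 − 3·25 − 4·109 = -222
Policy B (Q − 13):
  Q = 25 − 13 = 12
  P = 54
  X = 289 − 3·12 − 4·54 = 37
X: -222 − 37 = -259

-259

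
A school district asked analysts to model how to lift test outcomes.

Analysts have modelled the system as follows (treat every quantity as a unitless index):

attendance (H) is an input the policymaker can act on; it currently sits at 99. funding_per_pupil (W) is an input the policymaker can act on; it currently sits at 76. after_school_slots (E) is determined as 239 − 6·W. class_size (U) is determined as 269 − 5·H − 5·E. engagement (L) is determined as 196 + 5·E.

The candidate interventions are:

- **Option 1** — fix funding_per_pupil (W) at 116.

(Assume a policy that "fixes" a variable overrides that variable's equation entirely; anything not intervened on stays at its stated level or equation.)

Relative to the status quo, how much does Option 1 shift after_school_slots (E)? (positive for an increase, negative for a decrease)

-240

Baseline:
  W = 76
  E = 239 − 6·76 = -217
Option 1 (W := 116):
  W = 116
  E = 239 − 6·116 = -457
Change in E: -457 − (-217) = -240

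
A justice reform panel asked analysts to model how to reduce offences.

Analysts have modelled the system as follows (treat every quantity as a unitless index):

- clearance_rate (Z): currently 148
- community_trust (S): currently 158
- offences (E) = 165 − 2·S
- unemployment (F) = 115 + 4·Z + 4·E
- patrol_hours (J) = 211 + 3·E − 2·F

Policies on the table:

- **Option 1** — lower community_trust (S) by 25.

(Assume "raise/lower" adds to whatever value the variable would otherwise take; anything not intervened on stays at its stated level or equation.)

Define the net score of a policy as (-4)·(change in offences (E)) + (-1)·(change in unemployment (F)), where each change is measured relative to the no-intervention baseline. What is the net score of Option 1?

-400

Baseline:
  Z = 148
  S = 158
  E = 165 − 2·158 = -151
  F = 115 + 4·148 + 4·(-151) = 103
Option 1 (S − 25):
  Z = 148
  S = 158 − 25 = 133
  E = 165 − 2·133 = -101
  F = 115 + 4·148 + 4·(-101) = 303
ΔE = -101 − (-151) = 50; ΔF = 303 − 103 = 200
Score = (-4)·50 + (-1)·200 = -400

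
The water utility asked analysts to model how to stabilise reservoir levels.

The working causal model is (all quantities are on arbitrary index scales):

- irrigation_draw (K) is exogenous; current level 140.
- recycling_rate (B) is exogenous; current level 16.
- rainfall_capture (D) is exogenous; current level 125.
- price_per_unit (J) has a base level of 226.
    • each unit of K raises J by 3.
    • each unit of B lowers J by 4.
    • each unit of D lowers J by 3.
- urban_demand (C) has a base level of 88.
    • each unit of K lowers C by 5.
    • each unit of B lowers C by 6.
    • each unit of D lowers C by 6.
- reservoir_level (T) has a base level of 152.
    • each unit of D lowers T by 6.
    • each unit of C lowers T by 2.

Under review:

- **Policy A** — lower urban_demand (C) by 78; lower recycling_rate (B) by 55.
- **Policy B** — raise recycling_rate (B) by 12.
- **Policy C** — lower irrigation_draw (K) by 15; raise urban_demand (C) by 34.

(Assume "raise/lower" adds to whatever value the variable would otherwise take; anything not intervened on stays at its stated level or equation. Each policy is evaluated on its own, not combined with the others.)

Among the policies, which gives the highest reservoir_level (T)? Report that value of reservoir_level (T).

2462

Policy A (C − 78, B − 55):
  K = 140
  B = 16 − 55 = -39
  D = 125
  C = 88 − 5·140 − 6·(-39) − 6·125 (−78 from intervention) = -1206
  T = 152 − 6·125 − 2·(-1206) = 1814
Policy B (B + 12):
  K = 140
  B = 16 + 12 = 28
  D = 125
  C = 88 − 5·140 − 6·28 − 6·125 = -1530
  T = 152 − 6·125 − 2·(-1530) = 2462
Policy C (K − 15, C + 34):
  K = 140 − 15 = 125
  B = 16
  D = 125
  C = 88 − 5·125 − 6·16 − 6·125 (+34 from intervention) = -1349
  T = 152 − 6·125 − 2·(-1349) = 2100
Comparing — Policy A: T=1814, Policy B: T=2462, Policy C: T=2100. Highest is 2462 (Policy B).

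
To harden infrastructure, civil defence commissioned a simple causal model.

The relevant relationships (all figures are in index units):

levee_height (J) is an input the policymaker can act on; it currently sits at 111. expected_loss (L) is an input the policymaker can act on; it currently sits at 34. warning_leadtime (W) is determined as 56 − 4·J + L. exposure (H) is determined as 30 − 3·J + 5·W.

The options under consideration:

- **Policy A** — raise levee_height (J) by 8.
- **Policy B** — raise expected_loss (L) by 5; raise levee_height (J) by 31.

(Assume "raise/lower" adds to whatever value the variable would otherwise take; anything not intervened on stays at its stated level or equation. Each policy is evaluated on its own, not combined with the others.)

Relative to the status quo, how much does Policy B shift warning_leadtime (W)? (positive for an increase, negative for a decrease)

-119

Baseline:
  J = 111
  L = 34
  W = 56 − 4·111 + 34 = -354
Policy B (L + 5, J + 31):
  J = 111 + 31 = 142
  L = 34 + 5 = 39
  W = 56 − 4·142 + 39 = -473
Change in W: -473 − (-354) = -119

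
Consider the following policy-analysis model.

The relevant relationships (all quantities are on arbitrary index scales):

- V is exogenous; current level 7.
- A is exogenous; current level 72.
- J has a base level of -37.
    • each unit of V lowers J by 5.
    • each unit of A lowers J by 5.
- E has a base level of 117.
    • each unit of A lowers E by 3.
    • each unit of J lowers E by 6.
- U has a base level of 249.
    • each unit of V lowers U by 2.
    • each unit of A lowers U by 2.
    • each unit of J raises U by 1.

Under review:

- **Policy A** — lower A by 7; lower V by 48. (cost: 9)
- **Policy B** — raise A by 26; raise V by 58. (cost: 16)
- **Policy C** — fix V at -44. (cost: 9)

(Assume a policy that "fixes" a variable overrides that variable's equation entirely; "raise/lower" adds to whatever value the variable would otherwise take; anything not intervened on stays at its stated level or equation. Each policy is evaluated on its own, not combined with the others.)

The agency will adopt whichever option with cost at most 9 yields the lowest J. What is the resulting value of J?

-177

Policy A (A − 7, V − 48):
  V = 7 − 48 = -41
  A = 72 − 7 = 65
  J = -37 − 5·(-41) − 5·65 = -157
Policy C (V := -44):
  V = -44
  A = 72
  J = -37 − 5·(-44) − 5·72 = -177
Comparing — Policy A: J=-157, Policy C: J=-177. Lowest is -177 (Policy C).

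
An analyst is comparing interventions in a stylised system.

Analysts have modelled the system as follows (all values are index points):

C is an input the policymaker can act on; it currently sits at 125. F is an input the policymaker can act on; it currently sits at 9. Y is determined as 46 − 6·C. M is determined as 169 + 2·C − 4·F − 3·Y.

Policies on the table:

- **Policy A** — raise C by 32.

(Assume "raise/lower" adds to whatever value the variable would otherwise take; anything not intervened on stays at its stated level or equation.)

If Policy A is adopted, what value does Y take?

-896

Policy A (C + 32):
  C = 125 + 32 = 157
  Y = 46 − 6·157 = -896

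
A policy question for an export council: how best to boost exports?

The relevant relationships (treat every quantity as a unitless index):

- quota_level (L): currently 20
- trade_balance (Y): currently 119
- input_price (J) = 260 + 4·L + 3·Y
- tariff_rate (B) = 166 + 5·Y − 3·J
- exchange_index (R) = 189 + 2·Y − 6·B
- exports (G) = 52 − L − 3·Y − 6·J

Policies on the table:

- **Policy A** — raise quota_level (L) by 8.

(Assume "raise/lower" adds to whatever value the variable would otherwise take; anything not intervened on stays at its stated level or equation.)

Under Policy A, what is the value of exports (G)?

-4707

Policy A (L + 8):
  L = 20 + 8 = 28
  Y = 119
  J = 260 + 4·28 + 3·119 = 729
  G = 52 − 28 − 3·119 − 6·729 = -4707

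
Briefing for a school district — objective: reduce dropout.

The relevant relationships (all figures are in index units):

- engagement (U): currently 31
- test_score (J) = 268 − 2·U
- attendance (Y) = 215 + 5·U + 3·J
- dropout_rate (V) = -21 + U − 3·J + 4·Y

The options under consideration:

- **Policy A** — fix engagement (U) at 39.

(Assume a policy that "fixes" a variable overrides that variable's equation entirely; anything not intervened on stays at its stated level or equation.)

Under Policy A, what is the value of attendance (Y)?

Policy A (U := 39):
  U = 39
  J = 268 − 2·39 = 190
  Y = 215 + 5·39 + 3·190 = 980

980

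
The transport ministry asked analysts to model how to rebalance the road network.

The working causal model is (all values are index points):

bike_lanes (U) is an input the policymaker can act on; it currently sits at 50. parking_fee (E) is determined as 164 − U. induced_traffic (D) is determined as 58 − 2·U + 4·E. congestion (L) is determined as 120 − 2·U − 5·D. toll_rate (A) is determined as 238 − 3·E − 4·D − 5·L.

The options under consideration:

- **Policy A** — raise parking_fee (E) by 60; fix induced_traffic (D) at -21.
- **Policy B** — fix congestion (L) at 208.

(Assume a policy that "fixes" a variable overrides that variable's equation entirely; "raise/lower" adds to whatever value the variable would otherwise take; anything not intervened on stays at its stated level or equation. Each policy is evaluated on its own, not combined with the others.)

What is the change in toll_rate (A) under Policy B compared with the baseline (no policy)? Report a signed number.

Baseline:
  U = 50
  E = 164 − 50 = 114
  D = 58 − 2·50 + 4·114 = 414
  L = 120 − 2·50 − 5·414 = -2050
  A = 238 − 3·114 − 4·414 − 5·(-2050) = 8490
Policy B (L := 208):
  U = 50
  E = 164 − 50 = 114
  D = 58 − 2·50 + 4·114 = 414
  L = 208
  A = 238 − 3·114 − 4·414 − 5·208 = -2800
Change in A: -2800 − 8490 = -11290

-11290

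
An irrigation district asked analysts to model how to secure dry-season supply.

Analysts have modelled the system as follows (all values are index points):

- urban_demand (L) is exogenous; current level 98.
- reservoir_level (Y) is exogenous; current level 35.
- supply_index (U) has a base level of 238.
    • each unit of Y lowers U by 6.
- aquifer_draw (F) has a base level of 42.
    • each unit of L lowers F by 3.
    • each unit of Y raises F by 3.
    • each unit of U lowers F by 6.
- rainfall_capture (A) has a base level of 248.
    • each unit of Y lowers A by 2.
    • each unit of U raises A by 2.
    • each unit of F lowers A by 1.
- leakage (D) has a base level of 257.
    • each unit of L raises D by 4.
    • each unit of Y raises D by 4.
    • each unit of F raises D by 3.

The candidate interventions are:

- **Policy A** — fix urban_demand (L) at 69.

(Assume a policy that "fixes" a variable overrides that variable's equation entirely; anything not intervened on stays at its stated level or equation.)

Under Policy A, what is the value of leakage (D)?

-11

Policy A (L := 69):
  L = 69
  Y = 35
  U = 238 − 6·35 = 28
  F = 42 − 3·69 + 3·35 − 6·28 = -228
  D = 257 + 4·69 + 4·35 + 3·(-228) = -11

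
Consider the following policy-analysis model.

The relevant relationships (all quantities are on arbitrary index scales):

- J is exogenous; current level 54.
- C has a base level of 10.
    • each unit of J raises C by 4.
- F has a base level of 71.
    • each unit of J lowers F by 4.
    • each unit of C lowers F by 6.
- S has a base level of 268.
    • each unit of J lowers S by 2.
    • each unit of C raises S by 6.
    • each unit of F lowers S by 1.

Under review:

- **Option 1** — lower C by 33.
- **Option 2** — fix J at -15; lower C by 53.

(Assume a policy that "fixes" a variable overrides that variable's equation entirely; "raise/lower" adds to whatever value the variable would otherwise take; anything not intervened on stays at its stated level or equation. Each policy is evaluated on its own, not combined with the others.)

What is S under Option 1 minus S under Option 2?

3690

Option 1 (C − 33):
  J = 54
  C = 10 + 4·54 (−33 from intervention) = 193
  F = 71 − 4·54 − 6·193 = -1303
  S = 268 − 2·54 + 6·193 − (-1303) = 2621
Option 2 (J := -15, C − 53):
  J = -15
  C = 10 + 4·(-15) (−53 from intervention) = -103
  F = 71 − 4·(-15) − 6·(-103) = 749
  S = 268 − 2·(-15) + 6·(-103) − 749 = -1069
S: 2621 − (-1069) = 3690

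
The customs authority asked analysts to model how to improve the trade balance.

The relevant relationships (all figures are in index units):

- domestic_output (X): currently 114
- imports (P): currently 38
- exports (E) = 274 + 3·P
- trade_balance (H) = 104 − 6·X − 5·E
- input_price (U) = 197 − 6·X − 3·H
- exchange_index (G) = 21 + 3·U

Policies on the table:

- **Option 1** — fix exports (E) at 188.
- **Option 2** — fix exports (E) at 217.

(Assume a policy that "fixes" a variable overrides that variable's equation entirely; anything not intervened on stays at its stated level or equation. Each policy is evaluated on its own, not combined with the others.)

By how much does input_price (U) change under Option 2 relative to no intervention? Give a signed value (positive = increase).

-2565

Baseline:
  X = 114
  P = 38
  E = 274 + 3·38 = 388
  H = 104 − 6·114 − 5·388 = -2520
  U = 197 − 6·114 − 3·(-2520) = 7073
Option 2 (E := 217):
  X = 114
  P = 38
  E = 217
  H = 104 − 6·114 − 5·217 = -1665
  U = 197 − 6·114 − 3·(-1665) = 4508
Change in U: 4508 − 7073 = -2565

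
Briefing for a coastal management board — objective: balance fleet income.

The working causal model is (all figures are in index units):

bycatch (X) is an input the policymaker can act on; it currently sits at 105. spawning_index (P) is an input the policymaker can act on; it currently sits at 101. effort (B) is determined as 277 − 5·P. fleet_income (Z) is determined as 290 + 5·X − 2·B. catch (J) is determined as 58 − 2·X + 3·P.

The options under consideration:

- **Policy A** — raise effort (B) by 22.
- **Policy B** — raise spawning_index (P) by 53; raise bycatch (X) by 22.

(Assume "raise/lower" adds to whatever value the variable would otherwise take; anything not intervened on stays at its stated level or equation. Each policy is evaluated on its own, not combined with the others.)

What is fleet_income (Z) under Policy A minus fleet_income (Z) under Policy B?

Policy A (B + 22):
  X = 105
  P = 101
  B = 277 − 5·101 (+22 from intervention) = -206
  Z = 290 + 5·105 − 2·(-206) = 1227
Policy B (P + 53, X + 22):
  X = 105 + 22 = 127
  P = 101 + 53 = 154
  B = 277 − 5·154 = -493
  Z = 290 + 5·127 − 2·(-493) = 1911
Z: 1227 − 1911 = -684

-684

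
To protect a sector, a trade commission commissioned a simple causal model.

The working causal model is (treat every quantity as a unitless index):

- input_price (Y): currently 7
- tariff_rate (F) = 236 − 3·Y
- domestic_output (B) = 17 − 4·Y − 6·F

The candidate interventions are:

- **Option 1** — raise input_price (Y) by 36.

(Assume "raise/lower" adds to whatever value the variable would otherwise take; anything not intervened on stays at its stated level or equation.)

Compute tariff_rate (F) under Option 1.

Option 1 (Y + 36):
  Y = 7 + 36 = 43
  F = 236 − 3·43 = 107

107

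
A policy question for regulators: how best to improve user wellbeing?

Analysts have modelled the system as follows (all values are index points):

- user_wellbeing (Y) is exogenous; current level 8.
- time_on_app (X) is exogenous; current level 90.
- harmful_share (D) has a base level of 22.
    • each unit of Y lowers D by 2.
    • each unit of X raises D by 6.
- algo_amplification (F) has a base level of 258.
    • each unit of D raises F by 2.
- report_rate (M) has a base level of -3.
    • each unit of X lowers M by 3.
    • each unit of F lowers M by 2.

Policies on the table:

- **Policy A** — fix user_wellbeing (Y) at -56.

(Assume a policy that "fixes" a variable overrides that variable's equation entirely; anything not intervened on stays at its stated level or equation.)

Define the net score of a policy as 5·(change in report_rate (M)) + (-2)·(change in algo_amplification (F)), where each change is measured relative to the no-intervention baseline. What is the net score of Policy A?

Baseline:
  Y = 8
  X = 90
  D = 22 − 2·8 + 6·90 = 546
  F = 258 + 2·546 = 1350
  M = -3 − 3·90 − 2·1350 = -2973
Policy A (Y := -56):
  Y = -56
  X = 90
  D = 22 − 2·(-56) + 6·90 = 674
  F = 258 + 2·674 = 1606
  M = -3 − 3·90 − 2·1606 = -3485
ΔM = -3485 − (-2973) = -512; ΔF = 1606 − 1350 = 256
Score = 5·(-512) + (-2)·256 = -3072

-3072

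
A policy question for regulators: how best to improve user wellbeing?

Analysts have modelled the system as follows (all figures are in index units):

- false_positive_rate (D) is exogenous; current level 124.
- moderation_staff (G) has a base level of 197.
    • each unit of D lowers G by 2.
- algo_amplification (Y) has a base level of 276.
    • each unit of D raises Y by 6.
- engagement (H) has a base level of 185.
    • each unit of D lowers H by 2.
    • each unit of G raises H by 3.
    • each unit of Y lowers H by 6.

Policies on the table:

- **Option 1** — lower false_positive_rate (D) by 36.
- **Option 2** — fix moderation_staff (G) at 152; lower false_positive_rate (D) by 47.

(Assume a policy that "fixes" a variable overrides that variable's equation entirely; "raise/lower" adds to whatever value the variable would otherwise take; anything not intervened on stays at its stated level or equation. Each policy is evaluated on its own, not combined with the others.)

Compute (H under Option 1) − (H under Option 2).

Option 1 (D − 36):
  D = 124 − 36 = 88
  G = 197 − 2·88 = 21
  Y = 276 + 6·88 = 804
  H = 185 − 2·88 + 3·21 − 6·804 = -4752
Option 2 (G := 152, D − 47):
  D = 124 − 47 = 77
  G = 152
  Y = 276 + 6·77 = 738
  H = 185 − 2·77 + 3·152 − 6·738 = -3941
H: -4752 − (-3941) = -811

-811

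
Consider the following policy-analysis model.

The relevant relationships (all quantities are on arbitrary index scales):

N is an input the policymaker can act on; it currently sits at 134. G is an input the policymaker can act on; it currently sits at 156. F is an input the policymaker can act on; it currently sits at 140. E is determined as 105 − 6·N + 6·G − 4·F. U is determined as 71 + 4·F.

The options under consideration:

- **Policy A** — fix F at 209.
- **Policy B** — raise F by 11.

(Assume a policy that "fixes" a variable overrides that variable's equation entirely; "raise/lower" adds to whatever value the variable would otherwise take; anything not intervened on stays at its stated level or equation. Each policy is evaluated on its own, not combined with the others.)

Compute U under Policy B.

Policy B (F + 11):
  F = 140 + 11 = 151
  U = 71 + 4·151 = 675

675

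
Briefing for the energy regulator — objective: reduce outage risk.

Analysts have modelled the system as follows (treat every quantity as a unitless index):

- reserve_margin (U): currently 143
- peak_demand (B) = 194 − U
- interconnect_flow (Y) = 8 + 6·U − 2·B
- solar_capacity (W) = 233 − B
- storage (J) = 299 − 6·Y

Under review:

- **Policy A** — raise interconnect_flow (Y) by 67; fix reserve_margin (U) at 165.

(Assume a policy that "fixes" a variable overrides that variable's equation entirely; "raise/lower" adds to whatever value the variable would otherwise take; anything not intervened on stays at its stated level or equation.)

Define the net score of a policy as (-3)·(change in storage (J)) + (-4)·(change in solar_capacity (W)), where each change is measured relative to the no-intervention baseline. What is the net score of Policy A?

Baseline:
  U = 143
  B = 194 − 143 = 51
  Y = 8 + 6·143 − 2·51 = 764
  W = 233 − 51 = 182
  J = 299 − 6·764 = -4285
Policy A (Y + 67, U := 165):
  U = 165
  B = 194 − 165 = 29
  Y = 8 + 6·165 − 2·29 (+67 from intervention) = 1007
  W = 233 − 29 = 204
  J = 299 − 6·1007 = -5743
ΔJ = -5743 − (-4285) = -1458; ΔW = 204 − 182 = 22
Score = (-3)·(-1458) + (-4)·22 = 4286

4286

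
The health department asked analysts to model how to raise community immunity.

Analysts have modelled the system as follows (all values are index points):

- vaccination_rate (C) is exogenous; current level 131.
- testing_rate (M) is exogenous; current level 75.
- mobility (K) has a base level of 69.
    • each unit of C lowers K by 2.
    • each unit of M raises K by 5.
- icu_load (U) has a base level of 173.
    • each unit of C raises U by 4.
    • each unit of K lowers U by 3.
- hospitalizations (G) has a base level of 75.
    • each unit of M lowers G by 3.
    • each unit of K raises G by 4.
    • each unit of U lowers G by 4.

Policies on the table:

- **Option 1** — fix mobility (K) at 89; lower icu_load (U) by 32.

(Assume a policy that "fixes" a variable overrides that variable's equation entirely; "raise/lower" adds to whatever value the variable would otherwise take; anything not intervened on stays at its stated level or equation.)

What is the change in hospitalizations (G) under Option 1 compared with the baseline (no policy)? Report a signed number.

Baseline:
  C = 131
  M = 75
  K = 69 − 2·131 + 5·75 = 182
  U = 173 + 4·131 − 3·182 = 151
  G = 75 − 3·75 + 4·182 − 4·151 = -26
Option 1 (K := 89, U − 32):
  C = 131
  M = 75
  K = 89
  U = 173 + 4·131 − 3·89 (−32 from intervention) = 398
  G = 75 − 3·75 + 4·89 − 4·398 = -1386
Change in G: -1386 − (-26) = -1360

-1360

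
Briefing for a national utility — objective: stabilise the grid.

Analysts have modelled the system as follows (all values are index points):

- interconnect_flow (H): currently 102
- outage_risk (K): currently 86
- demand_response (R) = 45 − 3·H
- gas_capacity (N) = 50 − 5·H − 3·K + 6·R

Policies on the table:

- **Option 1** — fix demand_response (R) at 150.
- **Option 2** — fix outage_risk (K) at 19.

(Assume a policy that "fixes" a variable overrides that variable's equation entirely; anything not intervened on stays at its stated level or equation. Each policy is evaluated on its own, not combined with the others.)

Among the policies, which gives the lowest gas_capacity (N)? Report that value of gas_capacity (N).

-2083

Option 1 (R := 150):
  H = 102
  K = 86
  R = 150
  N = 50 − 5·102 − 3·86 + 6·150 = 182
Option 2 (K := 19):
  H = 102
  K = 19
  R = 45 − 3·102 = -261
  N = 50 − 5·102 − 3·19 + 6·(-261) = -2083
Comparing — Option 1: N=182, Option 2: N=-2083. Lowest is -2083 (Option 2).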